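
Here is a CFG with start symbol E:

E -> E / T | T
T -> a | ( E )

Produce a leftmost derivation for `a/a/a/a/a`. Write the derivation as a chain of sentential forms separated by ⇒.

E⇒E/T⇒E/T/T⇒E/T/T/T⇒E/T/T/T/T⇒T/T/T/T/T⇒a/T/T/T/T⇒a/a/T/T/T⇒a/a/a/T/T⇒a/a/a/a/T⇒a/a/a/a/a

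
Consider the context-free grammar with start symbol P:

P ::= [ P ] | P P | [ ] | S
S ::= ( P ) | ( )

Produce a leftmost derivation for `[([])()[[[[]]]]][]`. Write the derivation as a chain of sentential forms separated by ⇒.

P ⇒ PP ⇒ [P]P ⇒ [PP]P ⇒ [PPP]P ⇒ [SPP]P ⇒ [(P)PP]P ⇒ [([])PP]P ⇒ [([])SP]P ⇒ [([])()P]P ⇒ [([])()[P]]P ⇒ [([])()[[P]]]P ⇒ [([])()[[[P]]]]P ⇒ [([])()[[[[]]]]]P ⇒ [([])()[[[[]]]]][]

P ⇒ PP   [P ::= P P]
PP ⇒ [P]P   [P ::= [ P ]]
[P]P ⇒ [PP]P   [P ::= P P]
[PP]P ⇒ [PPP]P   [P ::= P P]
[PPP]P ⇒ [SPP]P   [P ::= S]
[SPP]P ⇒ [(P)PP]P   [S ::= ( P )]
[(P)PP]P ⇒ [([])PP]P   [P ::= [ ]]
[([])PP]P ⇒ [([])SP]P   [P ::= S]
[([])SP]P ⇒ [([])()P]P   [S ::= ( )]
[([])()P]P ⇒ [([])()[P]]P   [P ::= [ P ]]
[([])()[P]]P ⇒ [([])()[[P]]]P   [P ::= [ P ]]
[([])()[[P]]]P ⇒ [([])()[[[P]]]]P   [P ::= [ P ]]
[([])()[[[P]]]]P ⇒ [([])()[[[[]]]]]P   [P ::= [ ]]
[([])()[[[[]]]]]P ⇒ [([])()[[[[]]]]][]   [P ::= [ ]]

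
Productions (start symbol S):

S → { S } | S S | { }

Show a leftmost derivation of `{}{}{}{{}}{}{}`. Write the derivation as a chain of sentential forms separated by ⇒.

S⇒SS⇒{}S⇒{}SS⇒{}SSS⇒{}{}SS⇒{}{}SSS⇒{}{}SSSS⇒{}{}{}SSS⇒{}{}{}{S}SS⇒{}{}{}{{}}SS⇒{}{}{}{{}}{}S⇒{}{}{}{{}}{}{}

S ⇒ SS   [S → S S]
SS ⇒ {}S   [S → { }]
{}S ⇒ {}SS   [S → S S]
{}SS ⇒ {}SSS   [S → S S]
{}SSS ⇒ {}{}SS   [S → { }]
{}{}SS ⇒ {}{}SSS   [S → S S]
{}{}SSS ⇒ {}{}SSSS   [S → S S]
{}{}SSSS ⇒ {}{}{}SSS   [S → { }]
{}{}{}SSS ⇒ {}{}{}{S}SS   [S → { S }]
{}{}{}{S}SS ⇒ {}{}{}{{}}SS   [S → { }]
{}{}{}{{}}SS ⇒ {}{}{}{{}}{}S   [S → { }]
{}{}{}{{}}{}S ⇒ {}{}{}{{}}{}{}   [S → { }]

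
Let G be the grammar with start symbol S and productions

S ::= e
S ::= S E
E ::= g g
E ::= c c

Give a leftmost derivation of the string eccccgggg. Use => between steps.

S => SE   [S ::= S E]
SE => SEE   [S ::= S E]
SEE => SEEE   [S ::= S E]
SEEE => SEEEE   [S ::= S E]
SEEEE => eEEEE   [S ::= e]
eEEEE => eccEEE   [E ::= c c]
eccEEE => eccccEE   [E ::= c c]
eccccEE => eccccggE   [E ::= g g]
eccccggE => eccccgggg   [E ::= g g]

S => SE => SEE => SEEE => SEEEE => eEEEE => eccEEE => eccccEE => eccccggE => eccccgggg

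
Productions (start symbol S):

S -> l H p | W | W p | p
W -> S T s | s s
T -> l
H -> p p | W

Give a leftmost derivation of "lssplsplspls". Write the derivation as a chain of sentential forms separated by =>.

S => W => STs => WpTs => STspTs => lHpTspTs => lWpTspTs => lSTspTspTs => lWpTspTspTs => lsspTspTspTs => lssplspTspTs => lssplsplspTs => lssplsplspls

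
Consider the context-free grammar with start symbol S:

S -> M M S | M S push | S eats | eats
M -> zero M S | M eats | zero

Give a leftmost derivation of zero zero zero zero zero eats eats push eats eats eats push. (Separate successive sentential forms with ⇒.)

S ⇒ M S push   [S -> M S push]
M S push ⇒ M eats S push   [M -> M eats]
M eats S push ⇒ zero M S eats S push   [M -> zero M S]
zero M S eats S push ⇒ zero zero M S S eats S push   [M -> zero M S]
zero zero M S S eats S push ⇒ zero zero zero S S eats S push   [M -> zero]
zero zero zero S S eats S push ⇒ zero zero zero M S push S eats S push   [S -> M S push]
zero zero zero M S push S eats S push ⇒ zero zero zero zero M S S push S eats S push   [M -> zero M S]
zero zero zero zero M S S push S eats S push ⇒ zero zero zero zero zero S S push S eats S push   [M -> zero]
zero zero zero zero zero S S push S eats S push ⇒ zero zero zero zero zero eats S push S eats S push   [S -> eats]
zero zero zero zero zero eats S push S eats S push ⇒ zero zero zero zero zero eats eats push S eats S push   [S -> eats]
zero zero zero zero zero eats eats push S eats S push ⇒ zero zero zero zero zero eats eats push eats eats S push   [S -> eats]
zero zero zero zero zero eats eats push eats eats S push ⇒ zero zero zero zero zero eats eats push eats eats eats push   [S -> eats]

S ⇒ M S push ⇒ M eats S push ⇒ zero M S eats S push ⇒ zero zero M S S eats S push ⇒ zero zero zero S S eats S push ⇒ zero zero zero M S push S eats S push ⇒ zero zero zero zero M S S push S eats S push ⇒ zero zero zero zero zero S S push S eats S push ⇒ zero zero zero zero zero eats S push S eats S push ⇒ zero zero zero zero zero eats eats push S eats S push ⇒ zero zero zero zero zero eats eats push eats eats S push ⇒ zero zero zero zero zero eats eats push eats eats eats push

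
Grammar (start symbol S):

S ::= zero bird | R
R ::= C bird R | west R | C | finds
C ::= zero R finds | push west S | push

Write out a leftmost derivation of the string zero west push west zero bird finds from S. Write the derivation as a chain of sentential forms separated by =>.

S => R => C => zero R finds => zero west R finds => zero west C finds => zero west push west S finds => zero west push west zero bird finds

S => R   [S ::= R]
R => C   [R ::= C]
C => zero R finds   [C ::= zero R finds]
zero R finds => zero west R finds   [R ::= west R]
zero west R finds => zero west C finds   [R ::= C]
zero west C finds => zero west push west S finds   [C ::= push west S]
zero west push west S finds => zero west push west zero bird finds   [S ::= zero bird]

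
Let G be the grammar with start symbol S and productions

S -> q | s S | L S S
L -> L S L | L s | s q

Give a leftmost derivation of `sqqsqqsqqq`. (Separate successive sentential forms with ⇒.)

S ⇒ LSS   [S -> L S S]
LSS ⇒ LSLSS   [L -> L S L]
LSLSS ⇒ LSLSLSS   [L -> L S L]
LSLSLSS ⇒ sqSLSLSS   [L -> s q]
sqSLSLSS ⇒ sqqLSLSS   [S -> q]
sqqLSLSS ⇒ sqqsqSLSS   [L -> s q]
sqqsqSLSS ⇒ sqqsqqLSS   [S -> q]
sqqsqqLSS ⇒ sqqsqqsqSS   [L -> s q]
sqqsqqsqSS ⇒ sqqsqqsqqS   [S -> q]
sqqsqqsqqS ⇒ sqqsqqsqqq   [S -> q]

S⇒LSS⇒LSLSS⇒LSLSLSS⇒sqSLSLSS⇒sqqLSLSS⇒sqqsqSLSS⇒sqqsqqLSS⇒sqqsqqsqSS⇒sqqsqqsqqS⇒sqqsqqsqqq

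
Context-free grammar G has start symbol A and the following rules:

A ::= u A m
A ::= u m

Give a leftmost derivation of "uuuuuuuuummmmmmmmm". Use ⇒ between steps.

A ⇒ uAm ⇒ uuAmm ⇒ uuuAmmm ⇒ uuuuAmmmm ⇒ uuuuuAmmmmm ⇒ uuuuuuAmmmmmm ⇒ uuuuuuuAmmmmmmm ⇒ uuuuuuuuAmmmmmmmm ⇒ uuuuuuuuummmmmmmmm

A ⇒ uAm   [A ::= u A m]
uAm ⇒ uuAmm   [A ::= u A m]
uuAmm ⇒ uuuAmmm   [A ::= u A m]
uuuAmmm ⇒ uuuuAmmmm   [A ::= u A m]
uuuuAmmmm ⇒ uuuuuAmmmmm   [A ::= u A m]
uuuuuAmmmmm ⇒ uuuuuuAmmmmmm   [A ::= u A m]
uuuuuuAmmmmmm ⇒ uuuuuuuAmmmmmmm   [A ::= u A m]
uuuuuuuAmmmmmmm ⇒ uuuuuuuuAmmmmmmmm   [A ::= u A m]
uuuuuuuuAmmmmmmmm ⇒ uuuuuuuuummmmmmmmm   [A ::= u m]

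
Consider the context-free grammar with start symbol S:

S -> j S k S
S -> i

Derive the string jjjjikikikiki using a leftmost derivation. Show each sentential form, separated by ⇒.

S⇒jSkS⇒jjSkSkS⇒jjjSkSkSkS⇒jjjjSkSkSkSkS⇒jjjjikSkSkSkS⇒jjjjikikSkSkS⇒jjjjikikikSkS⇒jjjjikikikikS⇒jjjjikikikiki

S ⇒ jSkS   [S -> j S k S]
jSkS ⇒ jjSkSkS   [S -> j S k S]
jjSkSkS ⇒ jjjSkSkSkS   [S -> j S k S]
jjjSkSkSkS ⇒ jjjjSkSkSkSkS   [S -> j S k S]
jjjjSkSkSkSkS ⇒ jjjjikSkSkSkS   [S -> i]
jjjjikSkSkSkS ⇒ jjjjikikSkSkS   [S -> i]
jjjjikikSkSkS ⇒ jjjjikikikSkS   [S -> i]
jjjjikikikSkS ⇒ jjjjikikikikS   [S -> i]
jjjjikikikikS ⇒ jjjjikikikiki   [S -> i]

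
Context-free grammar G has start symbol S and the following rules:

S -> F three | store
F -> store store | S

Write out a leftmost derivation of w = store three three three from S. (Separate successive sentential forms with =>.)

S => F three => S three => F three three => S three three => F three three three => S three three three => store three three three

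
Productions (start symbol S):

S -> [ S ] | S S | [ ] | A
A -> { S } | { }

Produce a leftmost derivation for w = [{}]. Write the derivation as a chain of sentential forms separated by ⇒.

S ⇒ [S] ⇒ [A] ⇒ [{}]

S ⇒ [S]   [S -> [ S ]]
[S] ⇒ [A]   [S -> A]
[A] ⇒ [{}]   [A -> { }]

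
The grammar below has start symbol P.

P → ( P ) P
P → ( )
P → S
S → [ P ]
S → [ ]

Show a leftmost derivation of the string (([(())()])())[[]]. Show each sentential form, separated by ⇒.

P ⇒ (P)P ⇒ ((P)P)P ⇒ ((S)P)P ⇒ (([P])P)P ⇒ (([(P)P])P)P ⇒ (([(())P])P)P ⇒ (([(())()])P)P ⇒ (([(())()])())P ⇒ (([(())()])())S ⇒ (([(())()])())[P] ⇒ (([(())()])())[S] ⇒ (([(())()])())[[]]

P ⇒ (P)P   [P → ( P ) P]
(P)P ⇒ ((P)P)P   [P → ( P ) P]
((P)P)P ⇒ ((S)P)P   [P → S]
((S)P)P ⇒ (([P])P)P   [S → [ P ]]
(([P])P)P ⇒ (([(P)P])P)P   [P → ( P ) P]
(([(P)P])P)P ⇒ (([(())P])P)P   [P → ( )]
(([(())P])P)P ⇒ (([(())()])P)P   [P → ( )]
(([(())()])P)P ⇒ (([(())()])())P   [P → ( )]
(([(())()])())P ⇒ (([(())()])())S   [P → S]
(([(())()])())S ⇒ (([(())()])())[P]   [S → [ P ]]
(([(())()])())[P] ⇒ (([(())()])())[S]   [P → S]
(([(())()])())[S] ⇒ (([(())()])())[[]]   [S → [ ]]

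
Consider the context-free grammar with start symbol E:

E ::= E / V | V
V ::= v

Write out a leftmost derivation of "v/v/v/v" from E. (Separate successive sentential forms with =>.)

E => E/V => E/V/V => E/V/V/V => V/V/V/V => v/V/V/V => v/v/V/V => v/v/v/V => v/v/v/v

E => E/V   [E ::= E / V]
E/V => E/V/V   [E ::= E / V]
E/V/V => E/V/V/V   [E ::= E / V]
E/V/V/V => V/V/V/V   [E ::= V]
V/V/V/V => v/V/V/V   [V ::= v]
v/V/V/V => v/v/V/V   [V ::= v]
v/v/V/V => v/v/v/V   [V ::= v]
v/v/v/V => v/v/v/v   [V ::= v]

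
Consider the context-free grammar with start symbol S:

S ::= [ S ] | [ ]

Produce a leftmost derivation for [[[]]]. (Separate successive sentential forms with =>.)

S=>[S]=>[[S]]=>[[[]]]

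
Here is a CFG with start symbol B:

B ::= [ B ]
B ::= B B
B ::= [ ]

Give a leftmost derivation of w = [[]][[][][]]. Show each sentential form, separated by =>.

B => BB => [B]B => [[]]B => [[]][B] => [[]][BB] => [[]][[]B] => [[]][[]BB] => [[]][[][]B] => [[]][[][][]]

B => BB   [B ::= B B]
BB => [B]B   [B ::= [ B ]]
[B]B => [[]]B   [B ::= [ ]]
[[]]B => [[]][B]   [B ::= [ B ]]
[[]][B] => [[]][BB]   [B ::= B B]
[[]][BB] => [[]][[]B]   [B ::= [ ]]
[[]][[]B] => [[]][[]BB]   [B ::= B B]
[[]][[]BB] => [[]][[][]B]   [B ::= [ ]]
[[]][[][]B] => [[]][[][][]]   [B ::= [ ]]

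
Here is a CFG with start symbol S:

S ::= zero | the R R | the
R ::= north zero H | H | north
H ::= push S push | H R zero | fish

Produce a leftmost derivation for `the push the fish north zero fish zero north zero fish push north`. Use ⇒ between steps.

S ⇒ the R R ⇒ the H R ⇒ the push S push R ⇒ the push the R R push R ⇒ the push the H R push R ⇒ the push the H R zero R push R ⇒ the push the fish R zero R push R ⇒ the push the fish north zero H zero R push R ⇒ the push the fish north zero fish zero R push R ⇒ the push the fish north zero fish zero north zero H push R ⇒ the push the fish north zero fish zero north zero fish push R ⇒ the push the fish north zero fish zero north zero fish push north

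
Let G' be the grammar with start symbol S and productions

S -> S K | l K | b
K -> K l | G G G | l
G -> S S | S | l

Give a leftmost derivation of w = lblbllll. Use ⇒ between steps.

S ⇒ SK   [S -> S K]
SK ⇒ lKK   [S -> l K]
lKK ⇒ lKlK   [K -> K l]
lKlK ⇒ lGGGlK   [K -> G G G]
lGGGlK ⇒ lSSGGlK   [G -> S S]
lSSGGlK ⇒ lSKSGGlK   [S -> S K]
lSKSGGlK ⇒ lbKSGGlK   [S -> b]
lbKSGGlK ⇒ lblSGGlK   [K -> l]
lblSGGlK ⇒ lblbGGlK   [S -> b]
lblbGGlK ⇒ lblblGlK   [G -> l]
lblblGlK ⇒ lblblllK   [G -> l]
lblblllK ⇒ lblbllll   [K -> l]

S⇒SK⇒lKK⇒lKlK⇒lGGGlK⇒lSSGGlK⇒lSKSGGlK⇒lbKSGGlK⇒lblSGGlK⇒lblbGGlK⇒lblblGlK⇒lblblllK⇒lblbllll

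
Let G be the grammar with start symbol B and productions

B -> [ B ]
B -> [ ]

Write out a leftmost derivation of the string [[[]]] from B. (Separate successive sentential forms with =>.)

B => [B] => [[B]] => [[[]]]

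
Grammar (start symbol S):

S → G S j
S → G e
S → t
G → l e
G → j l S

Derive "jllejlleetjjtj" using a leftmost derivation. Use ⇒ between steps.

S ⇒ GSj   [S → G S j]
GSj ⇒ jlSSj   [G → j l S]
jlSSj ⇒ jlGSjSj   [S → G S j]
jlGSjSj ⇒ jlleSjSj   [G → l e]
jlleSjSj ⇒ jlleGSjjSj   [S → G S j]
jlleGSjjSj ⇒ jllejlSSjjSj   [G → j l S]
jllejlSSjjSj ⇒ jllejlGeSjjSj   [S → G e]
jllejlGeSjjSj ⇒ jllejlleeSjjSj   [G → l e]
jllejlleeSjjSj ⇒ jllejlleetjjSj   [S → t]
jllejlleetjjSj ⇒ jllejlleetjjtj   [S → t]

S ⇒ GSj ⇒ jlSSj ⇒ jlGSjSj ⇒ jlleSjSj ⇒ jlleGSjjSj ⇒ jllejlSSjjSj ⇒ jllejlGeSjjSj ⇒ jllejlleeSjjSj ⇒ jllejlleetjjSj ⇒ jllejlleetjjtj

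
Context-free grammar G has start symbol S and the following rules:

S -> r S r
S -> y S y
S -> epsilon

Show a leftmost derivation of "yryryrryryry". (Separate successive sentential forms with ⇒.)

S ⇒ ySy ⇒ yrSry ⇒ yrySyry ⇒ yryrSryry ⇒ yryrySyryry ⇒ yryryrSryryry ⇒ yryryrryryry

S ⇒ ySy   [S -> y S y]
ySy ⇒ yrSry   [S -> r S r]
yrSry ⇒ yrySyry   [S -> y S y]
yrySyry ⇒ yryrSryry   [S -> r S r]
yryrSryry ⇒ yryrySyryry   [S -> y S y]
yryrySyryry ⇒ yryryrSryryry   [S -> r S r]
yryryrSryryry ⇒ yryryrryryry   [S -> epsilon]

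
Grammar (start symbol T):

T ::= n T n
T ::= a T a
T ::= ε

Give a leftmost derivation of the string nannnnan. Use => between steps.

T => nTn => naTan => nanTnan => nannTnnan => nannnnan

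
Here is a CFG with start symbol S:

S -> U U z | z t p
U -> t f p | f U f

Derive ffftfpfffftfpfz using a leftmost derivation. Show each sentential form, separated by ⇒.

S ⇒ UUz   [S -> U U z]
UUz ⇒ fUfUz   [U -> f U f]
fUfUz ⇒ ffUffUz   [U -> f U f]
ffUffUz ⇒ fffUfffUz   [U -> f U f]
fffUfffUz ⇒ ffftfpfffUz   [U -> t f p]
ffftfpfffUz ⇒ ffftfpffffUfz   [U -> f U f]
ffftfpffffUfz ⇒ ffftfpfffftfpfz   [U -> t f p]

S⇒UUz⇒fUfUz⇒ffUffUz⇒fffUfffUz⇒ffftfpfffUz⇒ffftfpffffUfz⇒ffftfpfffftfpfz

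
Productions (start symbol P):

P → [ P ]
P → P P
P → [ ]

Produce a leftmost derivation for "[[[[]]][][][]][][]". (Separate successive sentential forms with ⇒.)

P ⇒ PP ⇒ PPP ⇒ [P]PP ⇒ [PP]PP ⇒ [PPP]PP ⇒ [PPPP]PP ⇒ [[P]PPP]PP ⇒ [[[P]]PPP]PP ⇒ [[[[]]]PPP]PP ⇒ [[[[]]][]PP]PP ⇒ [[[[]]][][]P]PP ⇒ [[[[]]][][][]]PP ⇒ [[[[]]][][][]][]P ⇒ [[[[]]][][][]][][]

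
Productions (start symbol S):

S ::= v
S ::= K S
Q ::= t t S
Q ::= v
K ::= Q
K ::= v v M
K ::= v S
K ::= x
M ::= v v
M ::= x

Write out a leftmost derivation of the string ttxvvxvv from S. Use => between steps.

S => KS   [S ::= K S]
KS => QS   [K ::= Q]
QS => ttSS   [Q ::= t t S]
ttSS => ttKSS   [S ::= K S]
ttKSS => ttxSS   [K ::= x]
ttxSS => ttxKSS   [S ::= K S]
ttxKSS => ttxvvMSS   [K ::= v v M]
ttxvvMSS => ttxvvxSS   [M ::= x]
ttxvvxSS => ttxvvxvS   [S ::= v]
ttxvvxvS => ttxvvxvv   [S ::= v]

S => KS => QS => ttSS => ttKSS => ttxSS => ttxKSS => ttxvvMSS => ttxvvxSS => ttxvvxvS => ttxvvxvv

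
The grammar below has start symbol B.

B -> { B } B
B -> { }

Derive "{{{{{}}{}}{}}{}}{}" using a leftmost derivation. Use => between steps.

B => {B}B => {{B}B}B => {{{B}B}B}B => {{{{B}B}B}B}B => {{{{{}}B}B}B}B => {{{{{}}{}}B}B}B => {{{{{}}{}}{}}B}B => {{{{{}}{}}{}}{}}B => {{{{{}}{}}{}}{}}{}

B => {B}B   [B -> { B } B]
{B}B => {{B}B}B   [B -> { B } B]
{{B}B}B => {{{B}B}B}B   [B -> { B } B]
{{{B}B}B}B => {{{{B}B}B}B}B   [B -> { B } B]
{{{{B}B}B}B}B => {{{{{}}B}B}B}B   [B -> { }]
{{{{{}}B}B}B}B => {{{{{}}{}}B}B}B   [B -> { }]
{{{{{}}{}}B}B}B => {{{{{}}{}}{}}B}B   [B -> { }]
{{{{{}}{}}{}}B}B => {{{{{}}{}}{}}{}}B   [B -> { }]
{{{{{}}{}}{}}{}}B => {{{{{}}{}}{}}{}}{}   [B -> { }]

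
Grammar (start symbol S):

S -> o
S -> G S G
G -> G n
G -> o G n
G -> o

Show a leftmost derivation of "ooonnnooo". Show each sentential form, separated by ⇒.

S ⇒ GSG   [S -> G S G]
GSG ⇒ oSG   [G -> o]
oSG ⇒ oGSGG   [S -> G S G]
oGSGG ⇒ oGnSGG   [G -> G n]
oGnSGG ⇒ ooGnnSGG   [G -> o G n]
ooGnnSGG ⇒ ooGnnnSGG   [G -> G n]
ooGnnnSGG ⇒ ooonnnSGG   [G -> o]
ooonnnSGG ⇒ ooonnnoGG   [S -> o]
ooonnnoGG ⇒ ooonnnooG   [G -> o]
ooonnnooG ⇒ ooonnnooo   [G -> o]

S ⇒ GSG ⇒ oSG ⇒ oGSGG ⇒ oGnSGG ⇒ ooGnnSGG ⇒ ooGnnnSGG ⇒ ooonnnSGG ⇒ ooonnnoGG ⇒ ooonnnooG ⇒ ooonnnooo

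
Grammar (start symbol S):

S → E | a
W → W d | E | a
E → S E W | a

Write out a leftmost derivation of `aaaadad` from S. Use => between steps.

S=>E=>SEW=>EEW=>aEW=>aSEWW=>aaEWW=>aaaWW=>aaaWdW=>aaaEdW=>aaaadW=>aaaadWd=>aaaadEd=>aaaadad

S => E   [S → E]
E => SEW   [E → S E W]
SEW => EEW   [S → E]
EEW => aEW   [E → a]
aEW => aSEWW   [E → S E W]
aSEWW => aaEWW   [S → a]
aaEWW => aaaWW   [E → a]
aaaWW => aaaWdW   [W → W d]
aaaWdW => aaaEdW   [W → E]
aaaEdW => aaaadW   [E → a]
aaaadW => aaaadWd   [W → W d]
aaaadWd => aaaadEd   [W → E]
aaaadEd => aaaadad   [E → a]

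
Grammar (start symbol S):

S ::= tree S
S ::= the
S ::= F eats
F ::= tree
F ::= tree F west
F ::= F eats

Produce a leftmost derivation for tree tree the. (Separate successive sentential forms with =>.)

S => tree S   [S ::= tree S]
tree S => tree tree S   [S ::= tree S]
tree tree S => tree tree the   [S ::= the]

S => tree S => tree tree S => tree tree the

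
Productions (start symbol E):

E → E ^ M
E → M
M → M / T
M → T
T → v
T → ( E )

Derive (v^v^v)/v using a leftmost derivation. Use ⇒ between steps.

E ⇒ M ⇒ M/T ⇒ T/T ⇒ (E)/T ⇒ (E^M)/T ⇒ (E^M^M)/T ⇒ (M^M^M)/T ⇒ (T^M^M)/T ⇒ (v^M^M)/T ⇒ (v^T^M)/T ⇒ (v^v^M)/T ⇒ (v^v^T)/T ⇒ (v^v^v)/T ⇒ (v^v^v)/v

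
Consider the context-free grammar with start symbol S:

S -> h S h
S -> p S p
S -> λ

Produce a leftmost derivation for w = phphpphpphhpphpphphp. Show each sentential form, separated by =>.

S => pSp   [S -> p S p]
pSp => phShp   [S -> h S h]
phShp => phpSphp   [S -> p S p]
phpSphp => phphShphp   [S -> h S h]
phphShphp => phphpSphphp   [S -> p S p]
phphpSphphp => phphppSpphphp   [S -> p S p]
phphppSpphphp => phphpphShpphphp   [S -> h S h]
phphpphShpphphp => phphpphpSphpphphp   [S -> p S p]
phphpphpSphpphphp => phphpphppSpphpphphp   [S -> p S p]
phphpphppSpphpphphp => phphpphpphShpphpphphp   [S -> h S h]
phphpphpphShpphpphphp => phphpphpphhpphpphphp   [S -> λ]

S=>pSp=>phShp=>phpSphp=>phphShphp=>phphpSphphp=>phphppSpphphp=>phphpphShpphphp=>phphpphpSphpphphp=>phphpphppSpphpphphp=>phphpphpphShpphpphphp=>phphpphpphhpphpphphp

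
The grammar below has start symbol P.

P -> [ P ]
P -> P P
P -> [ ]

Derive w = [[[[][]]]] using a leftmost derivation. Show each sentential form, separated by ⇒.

P ⇒ [P] ⇒ [[P]] ⇒ [[[P]]] ⇒ [[[PP]]] ⇒ [[[[]P]]] ⇒ [[[[][]]]]

P ⇒ [P]   [P -> [ P ]]
[P] ⇒ [[P]]   [P -> [ P ]]
[[P]] ⇒ [[[P]]]   [P -> [ P ]]
[[[P]]] ⇒ [[[PP]]]   [P -> P P]
[[[PP]]] ⇒ [[[[]P]]]   [P -> [ ]]
[[[[]P]]] ⇒ [[[[][]]]]   [P -> [ ]]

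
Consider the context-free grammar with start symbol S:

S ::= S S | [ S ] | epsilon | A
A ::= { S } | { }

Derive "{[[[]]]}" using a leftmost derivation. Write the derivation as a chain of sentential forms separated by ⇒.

S ⇒ A ⇒ {S} ⇒ {SS} ⇒ {[S]S} ⇒ {[SS]S} ⇒ {[[S]S]S} ⇒ {[[[S]]S]S} ⇒ {[[[]]S]S} ⇒ {[[[]]]S} ⇒ {[[[]]]}

S ⇒ A   [S ::= A]
A ⇒ {S}   [A ::= { S }]
{S} ⇒ {SS}   [S ::= S S]
{SS} ⇒ {[S]S}   [S ::= [ S ]]
{[S]S} ⇒ {[SS]S}   [S ::= S S]
{[SS]S} ⇒ {[[S]S]S}   [S ::= [ S ]]
{[[S]S]S} ⇒ {[[[S]]S]S}   [S ::= [ S ]]
{[[[S]]S]S} ⇒ {[[[]]S]S}   [S ::= epsilon]
{[[[]]S]S} ⇒ {[[[]]]S}   [S ::= epsilon]
{[[[]]]S} ⇒ {[[[]]]}   [S ::= epsilon]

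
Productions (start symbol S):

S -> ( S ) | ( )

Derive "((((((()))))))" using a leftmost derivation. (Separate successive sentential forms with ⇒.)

S ⇒ (S)   [S -> ( S )]
(S) ⇒ ((S))   [S -> ( S )]
((S)) ⇒ (((S)))   [S -> ( S )]
(((S))) ⇒ ((((S))))   [S -> ( S )]
((((S)))) ⇒ (((((S)))))   [S -> ( S )]
(((((S))))) ⇒ ((((((S))))))   [S -> ( S )]
((((((S)))))) ⇒ ((((((()))))))   [S -> ( )]

S ⇒ (S) ⇒ ((S)) ⇒ (((S))) ⇒ ((((S)))) ⇒ (((((S))))) ⇒ ((((((S)))))) ⇒ ((((((()))))))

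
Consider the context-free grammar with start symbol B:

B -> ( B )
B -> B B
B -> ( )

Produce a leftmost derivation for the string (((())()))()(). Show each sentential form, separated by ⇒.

B⇒BB⇒BBB⇒(B)BB⇒((B))BB⇒((BB))BB⇒(((B)B))BB⇒(((())B))BB⇒(((())()))BB⇒(((())()))()B⇒(((())()))()()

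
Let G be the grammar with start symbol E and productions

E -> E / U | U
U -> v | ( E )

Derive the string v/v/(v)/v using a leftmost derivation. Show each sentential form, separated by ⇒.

E⇒E/U⇒E/U/U⇒E/U/U/U⇒U/U/U/U⇒v/U/U/U⇒v/v/U/U⇒v/v/(E)/U⇒v/v/(U)/U⇒v/v/(v)/U⇒v/v/(v)/v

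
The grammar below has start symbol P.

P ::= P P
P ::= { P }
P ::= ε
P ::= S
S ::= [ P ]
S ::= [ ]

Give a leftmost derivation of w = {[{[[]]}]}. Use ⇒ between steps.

P ⇒ PP   [P ::= P P]
PP ⇒ PPP   [P ::= P P]
PPP ⇒ {P}PP   [P ::= { P }]
{P}PP ⇒ {S}PP   [P ::= S]
{S}PP ⇒ {[P]}PP   [S ::= [ P ]]
{[P]}PP ⇒ {[PP]}PP   [P ::= P P]
{[PP]}PP ⇒ {[{P}P]}PP   [P ::= { P }]
{[{P}P]}PP ⇒ {[{S}P]}PP   [P ::= S]
{[{S}P]}PP ⇒ {[{[P]}P]}PP   [S ::= [ P ]]
{[{[P]}P]}PP ⇒ {[{[S]}P]}PP   [P ::= S]
{[{[S]}P]}PP ⇒ {[{[[]]}P]}PP   [S ::= [ ]]
{[{[[]]}P]}PP ⇒ {[{[[]]}]}PP   [P ::= ε]
{[{[[]]}]}PP ⇒ {[{[[]]}]}P   [P ::= ε]
{[{[[]]}]}P ⇒ {[{[[]]}]}   [P ::= ε]

P ⇒ PP ⇒ PPP ⇒ {P}PP ⇒ {S}PP ⇒ {[P]}PP ⇒ {[PP]}PP ⇒ {[{P}P]}PP ⇒ {[{S}P]}PP ⇒ {[{[P]}P]}PP ⇒ {[{[S]}P]}PP ⇒ {[{[[]]}P]}PP ⇒ {[{[[]]}]}PP ⇒ {[{[[]]}]}P ⇒ {[{[[]]}]}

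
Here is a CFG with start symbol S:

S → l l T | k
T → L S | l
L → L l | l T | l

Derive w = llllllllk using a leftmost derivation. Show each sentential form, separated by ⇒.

S ⇒ llT   [S → l l T]
llT ⇒ llLS   [T → L S]
llLS ⇒ llLlS   [L → L l]
llLlS ⇒ lllTlS   [L → l T]
lllTlS ⇒ lllLSlS   [T → L S]
lllLSlS ⇒ llllSlS   [L → l]
llllSlS ⇒ llllllTlS   [S → l l T]
llllllTlS ⇒ llllllllS   [T → l]
llllllllS ⇒ llllllllk   [S → k]

S ⇒ llT ⇒ llLS ⇒ llLlS ⇒ lllTlS ⇒ lllLSlS ⇒ llllSlS ⇒ llllllTlS ⇒ llllllllS ⇒ llllllllk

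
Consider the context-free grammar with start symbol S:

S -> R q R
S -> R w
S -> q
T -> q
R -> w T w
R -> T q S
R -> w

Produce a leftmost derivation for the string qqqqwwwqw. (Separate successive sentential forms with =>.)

S=>RqR=>TqSqR=>qqSqR=>qqRwqR=>qqTqSwqR=>qqqqSwqR=>qqqqRwwqR=>qqqqwwwqR=>qqqqwwwqw

S => RqR   [S -> R q R]
RqR => TqSqR   [R -> T q S]
TqSqR => qqSqR   [T -> q]
qqSqR => qqRwqR   [S -> R w]
qqRwqR => qqTqSwqR   [R -> T q S]
qqTqSwqR => qqqqSwqR   [T -> q]
qqqqSwqR => qqqqRwwqR   [S -> R w]
qqqqRwwqR => qqqqwwwqR   [R -> w]
qqqqwwwqR => qqqqwwwqw   [R -> w]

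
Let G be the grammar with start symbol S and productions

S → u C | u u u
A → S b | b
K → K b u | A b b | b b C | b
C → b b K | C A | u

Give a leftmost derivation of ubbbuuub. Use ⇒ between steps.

S ⇒ uC ⇒ uCA ⇒ ubbKA ⇒ ubbbA ⇒ ubbbSb ⇒ ubbbuuub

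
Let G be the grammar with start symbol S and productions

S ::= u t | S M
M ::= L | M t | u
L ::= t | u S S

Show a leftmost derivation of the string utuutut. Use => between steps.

S => SM   [S ::= S M]
SM => utM   [S ::= u t]
utM => utL   [M ::= L]
utL => utuSS   [L ::= u S S]
utuSS => utuutS   [S ::= u t]
utuutS => utuutut   [S ::= u t]

S=>SM=>utM=>utL=>utuSS=>utuutS=>utuutut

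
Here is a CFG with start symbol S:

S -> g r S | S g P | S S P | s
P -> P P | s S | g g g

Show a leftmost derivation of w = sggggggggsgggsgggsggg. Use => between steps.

S => SSP   [S -> S S P]
SSP => SSPSP   [S -> S S P]
SSPSP => SSPSPSP   [S -> S S P]
SSPSPSP => SgPSPSPSP   [S -> S g P]
SgPSPSPSP => SgPgPSPSPSP   [S -> S g P]
SgPgPSPSPSP => sgPgPSPSPSP   [S -> s]
sgPgPSPSPSP => sgggggPSPSPSP   [P -> g g g]
sgggggPSPSPSP => sggggggggSPSPSP   [P -> g g g]
sggggggggSPSPSP => sggggggggsPSPSP   [S -> s]
sggggggggsPSPSP => sggggggggsgggSPSP   [P -> g g g]
sggggggggsgggSPSP => sggggggggsgggsPSP   [S -> s]
sggggggggsgggsPSP => sggggggggsgggsgggSP   [P -> g g g]
sggggggggsgggsgggSP => sggggggggsgggsgggsP   [S -> s]
sggggggggsgggsgggsP => sggggggggsgggsgggsggg   [P -> g g g]

S => SSP => SSPSP => SSPSPSP => SgPSPSPSP => SgPgPSPSPSP => sgPgPSPSPSP => sgggggPSPSPSP => sggggggggSPSPSP => sggggggggsPSPSP => sggggggggsgggSPSP => sggggggggsgggsPSP => sggggggggsgggsgggSP => sggggggggsgggsgggsP => sggggggggsgggsgggsggg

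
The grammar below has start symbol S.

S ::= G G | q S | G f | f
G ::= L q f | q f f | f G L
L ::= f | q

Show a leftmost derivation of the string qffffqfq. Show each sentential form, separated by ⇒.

S ⇒ GG   [S ::= G G]
GG ⇒ qffG   [G ::= q f f]
qffG ⇒ qfffGL   [G ::= f G L]
qfffGL ⇒ qfffLqfL   [G ::= L q f]
qfffLqfL ⇒ qffffqfL   [L ::= f]
qffffqfL ⇒ qffffqfq   [L ::= q]

S ⇒ GG ⇒ qffG ⇒ qfffGL ⇒ qfffLqfL ⇒ qffffqfL ⇒ qffffqfq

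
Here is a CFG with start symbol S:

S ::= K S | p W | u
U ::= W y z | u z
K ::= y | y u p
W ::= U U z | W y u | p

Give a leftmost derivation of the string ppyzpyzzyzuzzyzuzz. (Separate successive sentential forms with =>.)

S => pW => pUUz => pWyzUz => pUUzyzUz => pWyzUzyzUz => pUUzyzUzyzUz => pWyzUzyzUzyzUz => ppyzUzyzUzyzUz => ppyzWyzzyzUzyzUz => ppyzpyzzyzUzyzUz => ppyzpyzzyzuzzyzUz => ppyzpyzzyzuzzyzuzz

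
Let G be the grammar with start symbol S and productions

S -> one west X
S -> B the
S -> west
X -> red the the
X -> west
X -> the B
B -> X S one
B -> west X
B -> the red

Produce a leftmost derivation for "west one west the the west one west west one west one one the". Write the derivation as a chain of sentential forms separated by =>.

S => B the => X S one the => west S one the => west one west X one the => west one west the B one the => west one west the X S one one the => west one west the the B S one one the => west one west the the X S one S one one the => west one west the the west S one S one one the => west one west the the west one west X one S one one the => west one west the the west one west west one S one one the => west one west the the west one west west one west one one the

S => B the   [S -> B the]
B the => X S one the   [B -> X S one]
X S one the => west S one the   [X -> west]
west S one the => west one west X one the   [S -> one west X]
west one west X one the => west one west the B one the   [X -> the B]
west one west the B one the => west one west the X S one one the   [B -> X S one]
west one west the X S one one the => west one west the the B S one one the   [X -> the B]
west one west the the B S one one the => west one west the the X S one S one one the   [B -> X S one]
west one west the the X S one S one one the => west one west the the west S one S one one the   [X -> west]
west one west the the west S one S one one the => west one west the the west one west X one S one one the   [S -> one west X]
west one west the the west one west X one S one one the => west one west the the west one west west one S one one the   [X -> west]
west one west the the west one west west one S one one the => west one west the the west one west west one west one one the   [S -> west]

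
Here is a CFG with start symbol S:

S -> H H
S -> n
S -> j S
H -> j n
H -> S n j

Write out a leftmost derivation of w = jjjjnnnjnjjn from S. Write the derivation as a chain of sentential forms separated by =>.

S => jS => jHH => jSnjH => jjSnjH => jjjSnjH => jjjHHnjH => jjjjnHnjH => jjjjnSnjnjH => jjjjnnnjnjH => jjjjnnnjnjjn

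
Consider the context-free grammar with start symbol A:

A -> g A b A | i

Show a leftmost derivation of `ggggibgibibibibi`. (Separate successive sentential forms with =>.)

A => gAbA   [A -> g A b A]
gAbA => ggAbAbA   [A -> g A b A]
ggAbAbA => gggAbAbAbA   [A -> g A b A]
gggAbAbAbA => ggggAbAbAbAbA   [A -> g A b A]
ggggAbAbAbAbA => ggggibAbAbAbA   [A -> i]
ggggibAbAbAbA => ggggibgAbAbAbAbA   [A -> g A b A]
ggggibgAbAbAbAbA => ggggibgibAbAbAbA   [A -> i]
ggggibgibAbAbAbA => ggggibgibibAbAbA   [A -> i]
ggggibgibibAbAbA => ggggibgibibibAbA   [A -> i]
ggggibgibibibAbA => ggggibgibibibibA   [A -> i]
ggggibgibibibibA => ggggibgibibibibi   [A -> i]

A=>gAbA=>ggAbAbA=>gggAbAbAbA=>ggggAbAbAbAbA=>ggggibAbAbAbA=>ggggibgAbAbAbAbA=>ggggibgibAbAbAbA=>ggggibgibibAbAbA=>ggggibgibibibAbA=>ggggibgibibibibA=>ggggibgibibibibi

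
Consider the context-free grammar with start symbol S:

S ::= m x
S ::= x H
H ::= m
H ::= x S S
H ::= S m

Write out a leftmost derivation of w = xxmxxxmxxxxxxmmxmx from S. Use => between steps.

S => xH => xxSS => xxmxS => xxmxxH => xxmxxxSS => xxmxxxmxS => xxmxxxmxxH => xxmxxxmxxxSS => xxmxxxmxxxxHS => xxmxxxmxxxxxSSS => xxmxxxmxxxxxxHSS => xxmxxxmxxxxxxmSS => xxmxxxmxxxxxxmmxS => xxmxxxmxxxxxxmmxmx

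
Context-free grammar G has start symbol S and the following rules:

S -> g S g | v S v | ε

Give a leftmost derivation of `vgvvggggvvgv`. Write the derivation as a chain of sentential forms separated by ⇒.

S⇒vSv⇒vgSgv⇒vgvSvgv⇒vgvvSvvgv⇒vgvvgSgvvgv⇒vgvvggSggvvgv⇒vgvvggggvvgv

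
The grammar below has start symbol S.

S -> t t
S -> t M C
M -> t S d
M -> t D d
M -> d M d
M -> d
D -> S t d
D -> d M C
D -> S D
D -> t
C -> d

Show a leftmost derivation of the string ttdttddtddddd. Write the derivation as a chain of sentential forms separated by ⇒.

S ⇒ tMC   [S -> t M C]
tMC ⇒ ttDdC   [M -> t D d]
ttDdC ⇒ ttdMCdC   [D -> d M C]
ttdMCdC ⇒ ttdtDdCdC   [M -> t D d]
ttdtDdCdC ⇒ ttdtStddCdC   [D -> S t d]
ttdtStddCdC ⇒ ttdttMCtddCdC   [S -> t M C]
ttdttMCtddCdC ⇒ ttdttdCtddCdC   [M -> d]
ttdttdCtddCdC ⇒ ttdttddtddCdC   [C -> d]
ttdttddtddCdC ⇒ ttdttddtddddC   [C -> d]
ttdttddtddddC ⇒ ttdttddtddddd   [C -> d]

S ⇒ tMC ⇒ ttDdC ⇒ ttdMCdC ⇒ ttdtDdCdC ⇒ ttdtStddCdC ⇒ ttdttMCtddCdC ⇒ ttdttdCtddCdC ⇒ ttdttddtddCdC ⇒ ttdttddtddddC ⇒ ttdttddtddddd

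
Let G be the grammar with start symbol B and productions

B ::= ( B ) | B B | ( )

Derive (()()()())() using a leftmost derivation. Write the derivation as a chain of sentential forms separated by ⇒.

B ⇒ BB ⇒ (B)B ⇒ (BB)B ⇒ (BBB)B ⇒ (()BB)B ⇒ (()BBB)B ⇒ (()()BB)B ⇒ (()()()B)B ⇒ (()()()())B ⇒ (()()()())()

B ⇒ BB   [B ::= B B]
BB ⇒ (B)B   [B ::= ( B )]
(B)B ⇒ (BB)B   [B ::= B B]
(BB)B ⇒ (BBB)B   [B ::= B B]
(BBB)B ⇒ (()BB)B   [B ::= ( )]
(()BB)B ⇒ (()BBB)B   [B ::= B B]
(()BBB)B ⇒ (()()BB)B   [B ::= ( )]
(()()BB)B ⇒ (()()()B)B   [B ::= ( )]
(()()()B)B ⇒ (()()()())B   [B ::= ( )]
(()()()())B ⇒ (()()()())()   [B ::= ( )]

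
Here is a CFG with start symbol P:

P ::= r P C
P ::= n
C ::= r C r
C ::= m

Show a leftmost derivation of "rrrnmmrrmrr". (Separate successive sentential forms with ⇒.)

P ⇒ rPC ⇒ rrPCC ⇒ rrrPCCC ⇒ rrrnCCC ⇒ rrrnmCC ⇒ rrrnmmC ⇒ rrrnmmrCr ⇒ rrrnmmrrCrr ⇒ rrrnmmrrmrr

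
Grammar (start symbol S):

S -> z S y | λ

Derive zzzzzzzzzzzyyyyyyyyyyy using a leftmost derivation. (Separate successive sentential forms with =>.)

S => zSy => zzSyy => zzzSyyy => zzzzSyyyy => zzzzzSyyyyy => zzzzzzSyyyyyy => zzzzzzzSyyyyyyy => zzzzzzzzSyyyyyyyy => zzzzzzzzzSyyyyyyyyy => zzzzzzzzzzSyyyyyyyyyy => zzzzzzzzzzzSyyyyyyyyyyy => zzzzzzzzzzzyyyyyyyyyyy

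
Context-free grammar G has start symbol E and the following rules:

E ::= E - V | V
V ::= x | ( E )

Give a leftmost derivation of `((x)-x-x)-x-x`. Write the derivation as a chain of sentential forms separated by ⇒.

E ⇒ E-V ⇒ E-V-V ⇒ V-V-V ⇒ (E)-V-V ⇒ (E-V)-V-V ⇒ (E-V-V)-V-V ⇒ (V-V-V)-V-V ⇒ ((E)-V-V)-V-V ⇒ ((V)-V-V)-V-V ⇒ ((x)-V-V)-V-V ⇒ ((x)-x-V)-V-V ⇒ ((x)-x-x)-V-V ⇒ ((x)-x-x)-x-V ⇒ ((x)-x-x)-x-x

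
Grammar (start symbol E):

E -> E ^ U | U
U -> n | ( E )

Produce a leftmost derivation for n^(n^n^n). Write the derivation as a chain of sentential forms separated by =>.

E=>E^U=>U^U=>n^U=>n^(E)=>n^(E^U)=>n^(E^U^U)=>n^(U^U^U)=>n^(n^U^U)=>n^(n^n^U)=>n^(n^n^n)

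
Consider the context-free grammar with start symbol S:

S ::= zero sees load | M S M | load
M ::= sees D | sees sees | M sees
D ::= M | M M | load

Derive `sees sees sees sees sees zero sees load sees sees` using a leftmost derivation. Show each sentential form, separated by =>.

S => M S M   [S ::= M S M]
M S M => M sees S M   [M ::= M sees]
M sees S M => M sees sees S M   [M ::= M sees]
M sees sees S M => M sees sees sees S M   [M ::= M sees]
M sees sees sees S M => sees sees sees sees sees S M   [M ::= sees sees]
sees sees sees sees sees S M => sees sees sees sees sees zero sees load M   [S ::= zero sees load]
sees sees sees sees sees zero sees load M => sees sees sees sees sees zero sees load sees sees   [M ::= sees sees]

S => M S M => M sees S M => M sees sees S M => M sees sees sees S M => sees sees sees sees sees S M => sees sees sees sees sees zero sees load M => sees sees sees sees sees zero sees load sees sees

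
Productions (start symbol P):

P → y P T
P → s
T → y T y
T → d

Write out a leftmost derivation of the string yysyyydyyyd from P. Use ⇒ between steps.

P ⇒ yPT   [P → y P T]
yPT ⇒ yyPTT   [P → y P T]
yyPTT ⇒ yysTT   [P → s]
yysTT ⇒ yysyTyT   [T → y T y]
yysyTyT ⇒ yysyyTyyT   [T → y T y]
yysyyTyyT ⇒ yysyyyTyyyT   [T → y T y]
yysyyyTyyyT ⇒ yysyyydyyyT   [T → d]
yysyyydyyyT ⇒ yysyyydyyyd   [T → d]

P ⇒ yPT ⇒ yyPTT ⇒ yysTT ⇒ yysyTyT ⇒ yysyyTyyT ⇒ yysyyyTyyyT ⇒ yysyyydyyyT ⇒ yysyyydyyyd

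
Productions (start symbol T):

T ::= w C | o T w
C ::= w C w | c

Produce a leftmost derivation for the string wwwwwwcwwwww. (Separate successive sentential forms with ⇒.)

T ⇒ wC   [T ::= w C]
wC ⇒ wwCw   [C ::= w C w]
wwCw ⇒ wwwCww   [C ::= w C w]
wwwCww ⇒ wwwwCwww   [C ::= w C w]
wwwwCwww ⇒ wwwwwCwwww   [C ::= w C w]
wwwwwCwwww ⇒ wwwwwwCwwwww   [C ::= w C w]
wwwwwwCwwwww ⇒ wwwwwwcwwwww   [C ::= c]

T ⇒ wC ⇒ wwCw ⇒ wwwCww ⇒ wwwwCwww ⇒ wwwwwCwwww ⇒ wwwwwwCwwwww ⇒ wwwwwwcwwwww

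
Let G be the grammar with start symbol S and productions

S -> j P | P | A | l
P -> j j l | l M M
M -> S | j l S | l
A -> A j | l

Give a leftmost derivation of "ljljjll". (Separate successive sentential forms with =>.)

S => P   [S -> P]
P => lMM   [P -> l M M]
lMM => ljlSM   [M -> j l S]
ljlSM => ljlPM   [S -> P]
ljlPM => ljljjlM   [P -> j j l]
ljljjlM => ljljjll   [M -> l]

S => P => lMM => ljlSM => ljlPM => ljljjlM => ljljjll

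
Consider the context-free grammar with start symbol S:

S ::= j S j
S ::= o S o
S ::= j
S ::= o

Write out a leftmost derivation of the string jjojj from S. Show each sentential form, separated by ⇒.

S ⇒ jSj ⇒ jjSjj ⇒ jjojj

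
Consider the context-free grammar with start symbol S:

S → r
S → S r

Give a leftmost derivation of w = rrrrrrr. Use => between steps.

S => Sr   [S → S r]
Sr => Srr   [S → S r]
Srr => Srrr   [S → S r]
Srrr => Srrrr   [S → S r]
Srrrr => Srrrrr   [S → S r]
Srrrrr => Srrrrrr   [S → S r]
Srrrrrr => rrrrrrr   [S → r]

S => Sr => Srr => Srrr => Srrrr => Srrrrr => Srrrrrr => rrrrrrr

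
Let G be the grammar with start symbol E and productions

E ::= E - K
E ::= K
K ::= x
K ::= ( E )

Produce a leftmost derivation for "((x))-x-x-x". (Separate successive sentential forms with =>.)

E => E-K => E-K-K => E-K-K-K => K-K-K-K => (E)-K-K-K => (K)-K-K-K => ((E))-K-K-K => ((K))-K-K-K => ((x))-K-K-K => ((x))-x-K-K => ((x))-x-x-K => ((x))-x-x-x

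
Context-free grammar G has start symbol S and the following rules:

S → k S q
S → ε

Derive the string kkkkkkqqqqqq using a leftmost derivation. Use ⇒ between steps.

S ⇒ kSq ⇒ kkSqq ⇒ kkkSqqq ⇒ kkkkSqqqq ⇒ kkkkkSqqqqq ⇒ kkkkkkSqqqqqq ⇒ kkkkkkqqqqqq

S ⇒ kSq   [S → k S q]
kSq ⇒ kkSqq   [S → k S q]
kkSqq ⇒ kkkSqqq   [S → k S q]
kkkSqqq ⇒ kkkkSqqqq   [S → k S q]
kkkkSqqqq ⇒ kkkkkSqqqqq   [S → k S q]
kkkkkSqqqqq ⇒ kkkkkkSqqqqqq   [S → k S q]
kkkkkkSqqqqqq ⇒ kkkkkkqqqqqq   [S → ε]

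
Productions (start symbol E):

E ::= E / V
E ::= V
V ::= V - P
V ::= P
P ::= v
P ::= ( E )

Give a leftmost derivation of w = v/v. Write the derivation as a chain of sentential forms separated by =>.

E => E/V   [E ::= E / V]
E/V => V/V   [E ::= V]
V/V => P/V   [V ::= P]
P/V => v/V   [P ::= v]
v/V => v/P   [V ::= P]
v/P => v/v   [P ::= v]

E => E/V => V/V => P/V => v/V => v/P => v/v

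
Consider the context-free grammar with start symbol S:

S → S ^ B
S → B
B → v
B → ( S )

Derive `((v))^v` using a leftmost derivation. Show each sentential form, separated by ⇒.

S⇒S^B⇒B^B⇒(S)^B⇒(B)^B⇒((S))^B⇒((B))^B⇒((v))^B⇒((v))^v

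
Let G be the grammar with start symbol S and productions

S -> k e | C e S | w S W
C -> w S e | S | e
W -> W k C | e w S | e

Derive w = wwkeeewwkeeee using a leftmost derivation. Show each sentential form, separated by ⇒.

S ⇒ wSW ⇒ wCeSW ⇒ wwSeeSW ⇒ wwkeeeSW ⇒ wwkeeewSWW ⇒ wwkeeewwSWWW ⇒ wwkeeewwkeWWW ⇒ wwkeeewwkeeWW ⇒ wwkeeewwkeeeW ⇒ wwkeeewwkeeee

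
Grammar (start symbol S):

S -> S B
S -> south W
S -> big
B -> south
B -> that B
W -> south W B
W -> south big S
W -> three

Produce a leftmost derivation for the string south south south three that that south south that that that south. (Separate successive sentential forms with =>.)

S => S B => south W B => south south W B B => south south south W B B B => south south south three B B B => south south south three that B B B => south south south three that that B B B => south south south three that that south B B => south south south three that that south south B => south south south three that that south south that B => south south south three that that south south that that B => south south south three that that south south that that that B => south south south three that that south south that that that south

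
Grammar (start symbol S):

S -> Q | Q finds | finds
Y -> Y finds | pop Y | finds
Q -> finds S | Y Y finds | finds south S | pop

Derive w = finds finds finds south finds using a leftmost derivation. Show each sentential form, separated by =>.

S => Q => finds S => finds Q => finds finds S => finds finds Q => finds finds finds south S => finds finds finds south finds

S => Q   [S -> Q]
Q => finds S   [Q -> finds S]
finds S => finds Q   [S -> Q]
finds Q => finds finds S   [Q -> finds S]
finds finds S => finds finds Q   [S -> Q]
finds finds Q => finds finds finds south S   [Q -> finds south S]
finds finds finds south S => finds finds finds south finds   [S -> finds]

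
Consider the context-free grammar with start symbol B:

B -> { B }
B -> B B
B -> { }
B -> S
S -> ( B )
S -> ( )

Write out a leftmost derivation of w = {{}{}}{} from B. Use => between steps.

B => BB => {B}B => {BB}B => {{}B}B => {{}{}}B => {{}{}}{}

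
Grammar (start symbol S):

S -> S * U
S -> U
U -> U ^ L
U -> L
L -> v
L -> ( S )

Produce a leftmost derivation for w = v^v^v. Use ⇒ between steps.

S ⇒ U ⇒ U^L ⇒ U^L^L ⇒ L^L^L ⇒ v^L^L ⇒ v^v^L ⇒ v^v^v

S ⇒ U   [S -> U]
U ⇒ U^L   [U -> U ^ L]
U^L ⇒ U^L^L   [U -> U ^ L]
U^L^L ⇒ L^L^L   [U -> L]
L^L^L ⇒ v^L^L   [L -> v]
v^L^L ⇒ v^v^L   [L -> v]
v^v^L ⇒ v^v^v   [L -> v]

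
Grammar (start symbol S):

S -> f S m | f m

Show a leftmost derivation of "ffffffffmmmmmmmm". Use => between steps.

S => fSm => ffSmm => fffSmmm => ffffSmmmm => fffffSmmmmm => ffffffSmmmmmm => fffffffSmmmmmmm => ffffffffmmmmmmmm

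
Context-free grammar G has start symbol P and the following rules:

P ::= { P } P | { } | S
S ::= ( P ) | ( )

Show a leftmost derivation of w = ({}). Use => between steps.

P=>S=>(P)=>({})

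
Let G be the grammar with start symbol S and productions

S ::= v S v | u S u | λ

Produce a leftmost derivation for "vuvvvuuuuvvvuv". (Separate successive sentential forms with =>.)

S=>vSv=>vuSuv=>vuvSvuv=>vuvvSvvuv=>vuvvvSvvvuv=>vuvvvuSuvvvuv=>vuvvvuuSuuvvvuv=>vuvvvuuuuvvvuv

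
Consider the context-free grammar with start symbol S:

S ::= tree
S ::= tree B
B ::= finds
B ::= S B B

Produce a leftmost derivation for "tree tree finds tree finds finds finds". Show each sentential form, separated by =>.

S => tree B   [S ::= tree B]
tree B => tree S B B   [B ::= S B B]
tree S B B => tree tree B B B   [S ::= tree B]
tree tree B B B => tree tree finds B B   [B ::= finds]
tree tree finds B B => tree tree finds S B B B   [B ::= S B B]
tree tree finds S B B B => tree tree finds tree B B B   [S ::= tree]
tree tree finds tree B B B => tree tree finds tree finds B B   [B ::= finds]
tree tree finds tree finds B B => tree tree finds tree finds finds B   [B ::= finds]
tree tree finds tree finds finds B => tree tree finds tree finds finds finds   [B ::= finds]

S => tree B => tree S B B => tree tree B B B => tree tree finds B B => tree tree finds S B B B => tree tree finds tree B B B => tree tree finds tree finds B B => tree tree finds tree finds finds B => tree tree finds tree finds finds finds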